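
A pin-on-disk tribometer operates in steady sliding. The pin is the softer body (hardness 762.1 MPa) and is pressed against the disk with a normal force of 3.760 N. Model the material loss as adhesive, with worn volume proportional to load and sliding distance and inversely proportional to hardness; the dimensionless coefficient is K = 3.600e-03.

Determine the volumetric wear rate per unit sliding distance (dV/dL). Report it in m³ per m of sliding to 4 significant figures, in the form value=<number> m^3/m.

value=1.776e-11 m^3/m

Intermediates are shown rounded, and the computation runs at full precision — rounded just once, at 4 significant digits.
Hardness H = 762.1 MPa = 7.621e+08 Pa.
Working in SI base units: W = 3.760 N, H = 7.621e+08 Pa, K = 3.600e-03.
Sliding wear rate dV/dL = K·W/H, so: 3.600e-03 · 3.760 / 7.621e+08 = 1.776e-11 m³/m.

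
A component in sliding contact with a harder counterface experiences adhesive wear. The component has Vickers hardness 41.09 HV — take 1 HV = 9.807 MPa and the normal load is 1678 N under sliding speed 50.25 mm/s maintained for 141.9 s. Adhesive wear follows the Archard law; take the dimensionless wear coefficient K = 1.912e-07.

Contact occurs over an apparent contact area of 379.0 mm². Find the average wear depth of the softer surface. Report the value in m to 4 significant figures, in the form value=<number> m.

value=1.498e-08 m

Each operation holds full float precision, and the intermediates are printed rounded; rounded just once, at four significant figures.
Sliding speed v = 50.25 mm/s = 0.05025 m/s. Distance L = v·t = 0.05025 m/s × 141.9 s = 7.130 m.
Hardness H = 41.09 HV × 9.807 MPa/HV = 403.0 MPa = 4.030e+08 Pa.
Contact area A = 379.0 mm² = 3.790e-04 m².
In SI base units: W = 1678 N, H = 4.030e+08 Pa, K = 1.912e-07.
By Archard's law, V = K·W·L/H = 1.912e-07 · 1678 · 7.130 / 4.030e+08 = 5.677e-12 m³.
Depth of wear h = V/A = 5.677e-12 / 3.790e-04 = 1.498e-08 m.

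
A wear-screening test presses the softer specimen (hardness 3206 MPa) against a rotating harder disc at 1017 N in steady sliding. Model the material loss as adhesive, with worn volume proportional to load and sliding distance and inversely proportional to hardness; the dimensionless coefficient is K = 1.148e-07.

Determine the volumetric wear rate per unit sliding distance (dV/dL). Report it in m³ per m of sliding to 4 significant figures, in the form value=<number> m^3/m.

Intermediate values are shown rounded; every step keeps exact precision — rounded just once: four significant digits.
Convert: Hardness H = 3206 MPa = 3.206e+09 Pa.
As SI base values: W = 1017 N, H = 3.206e+09 Pa, K = 1.148e-07.
Rate of wear dV/dL = K·W/H (independent of L): 1.148e-07 · 1017 / 3.206e+09 = 3.642e-14 m³/m.

value=3.642e-14 m^3/m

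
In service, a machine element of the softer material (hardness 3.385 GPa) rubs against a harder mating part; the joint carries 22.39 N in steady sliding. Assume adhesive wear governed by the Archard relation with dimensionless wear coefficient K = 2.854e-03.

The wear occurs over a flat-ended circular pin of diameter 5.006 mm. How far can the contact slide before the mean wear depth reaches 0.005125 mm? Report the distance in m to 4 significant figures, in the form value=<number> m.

All working math holds exact precision; quoted intermediates are rounded. Rounded just once, at 4 significant figures.
Convert: Hardness H = 3.385 GPa = 3.385e+09 Pa.
Convert: Pin diameter d = 5.006 mm = 0.005006 m. Contact area A = π·d²/4 = π·(0.005006 m)²/4 = 1.968e-05 m².
Convert: Depth limit h_lim = 0.005125 mm = 5.125e-06 m.
Expressed in SI base units: W = 22.39 N, H = 3.385e+09 Pa, K = 2.854e-03.
At the depth limit, V_lim = h_lim·A = 5.125e-06 · 1.968e-05 = 1.009e-10 m³.
Thus life L = V_lim·H/(K·W) = 1.009e-10 · 3.385e+09 / (2.854e-03 · 22.39) = 5.343 m.

value=5.343 m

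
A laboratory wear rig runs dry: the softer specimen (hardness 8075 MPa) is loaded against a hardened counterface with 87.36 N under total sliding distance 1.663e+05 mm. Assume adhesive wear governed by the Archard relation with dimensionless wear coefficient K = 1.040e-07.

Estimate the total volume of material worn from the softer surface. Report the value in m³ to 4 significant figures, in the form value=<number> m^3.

Each operation carries full precision — the intermediates are displayed rounded — one last rounding: four significant figures.
Convert: Path length L = 1.663e+05 mm = 166.3 m.
Convert: Hardness H = 8075 MPa = 8.075e+09 Pa.
Expressed in SI base units: W = 87.36 N, H = 8.075e+09 Pa, K = 1.040e-07.
The Archard volume V = K·W·L/H = 1.040e-07 · 87.36 · 166.3 / 8.075e+09 = 1.871e-13 m³.

value=1.871e-13 m^3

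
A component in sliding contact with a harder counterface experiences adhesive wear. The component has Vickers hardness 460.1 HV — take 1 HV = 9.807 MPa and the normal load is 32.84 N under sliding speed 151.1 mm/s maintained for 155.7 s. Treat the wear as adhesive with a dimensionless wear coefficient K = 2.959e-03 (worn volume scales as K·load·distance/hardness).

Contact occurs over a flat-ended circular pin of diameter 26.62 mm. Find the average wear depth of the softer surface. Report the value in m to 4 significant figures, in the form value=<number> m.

value=9.103e-07 m

Intermediate values are printed rounded; each operation keeps exact precision; rounded once at the end to 4 significant digits.
Sliding speed v = 151.1 mm/s = 0.1511 m/s. Path length L = v·t = 0.1511 m/s × 155.7 s = 23.53 m.
Hardness H = 460.1 HV × 9.807 MPa/HV = 4512 MPa = 4.512e+09 Pa.
Pin diameter d = 26.62 mm = 0.02662 m. Contact area A = π·d²/4 = π·(0.02662 m)²/4 = 5.566e-04 m².
SI base units throughout: W = 32.84 N, H = 4.512e+09 Pa, K = 2.959e-03.
The Archard volume V = K·W·L/H = 2.959e-03 · 32.84 · 23.53 / 4.512e+09 = 5.067e-10 m³.
Wear depth h = V/A = 5.067e-10 / 5.566e-04 = 9.103e-07 m.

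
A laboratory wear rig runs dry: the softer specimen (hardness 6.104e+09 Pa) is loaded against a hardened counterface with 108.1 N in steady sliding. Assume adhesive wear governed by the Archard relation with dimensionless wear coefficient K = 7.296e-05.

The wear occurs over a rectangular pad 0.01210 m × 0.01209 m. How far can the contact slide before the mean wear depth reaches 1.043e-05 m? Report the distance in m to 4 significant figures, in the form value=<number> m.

value=1181 m

The algebra holds full precision — quoted intermediates are rounded; one final rounding: four significant digits.
Contact area A = 0.01210 m × 0.01209 m = 1.463e-04 m².
SI base units throughout: W = 108.1 N, H = 6.104e+09 Pa, K = 7.296e-05.
Limit volume V_lim = h_lim·A = 1.043e-05 · 1.463e-04 = 1.526e-09 m³.
Life L = V_lim·H/(K·W) = 1.526e-09 · 6.104e+09 / (7.296e-05 · 108.1) = 1181 m.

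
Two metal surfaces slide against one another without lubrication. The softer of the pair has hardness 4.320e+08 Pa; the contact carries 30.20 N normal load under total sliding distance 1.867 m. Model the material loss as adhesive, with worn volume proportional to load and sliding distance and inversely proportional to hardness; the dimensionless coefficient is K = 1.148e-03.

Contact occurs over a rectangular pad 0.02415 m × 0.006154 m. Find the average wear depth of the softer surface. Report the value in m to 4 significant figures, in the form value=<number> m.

The algebra holds full float precision; the intermediates are shown rounded — a single final rounding to 4 significant figures.
Contact area A = 0.02415 m × 0.006154 m = 1.486e-04 m².
Restated in SI base units: W = 30.20 N, H = 4.320e+08 Pa, K = 1.148e-03.
Archard volume V = K·W·L/H = 1.148e-03 · 30.20 · 1.867 / 4.320e+08 = 1.498e-10 m³.
Wear depth h = V/A = 1.498e-10 / 1.486e-04 = 1.008e-06 m.

value=1.008e-06 m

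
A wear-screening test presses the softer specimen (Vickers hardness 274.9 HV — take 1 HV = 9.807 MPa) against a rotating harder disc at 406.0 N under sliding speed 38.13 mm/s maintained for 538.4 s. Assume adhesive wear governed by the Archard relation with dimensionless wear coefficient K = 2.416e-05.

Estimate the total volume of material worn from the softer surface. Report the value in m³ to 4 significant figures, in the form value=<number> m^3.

value=7.469e-11 m^3

Each operation keeps exact precision, and displayed values are rounded, and a single final rounding, at four significant figures.
Sliding speed v = 38.13 mm/s = 0.03813 m/s. Path length L = v·t = 0.03813 m/s × 538.4 s = 20.53 m.
Hardness H = 274.9 HV × 9.807 MPa/HV = 2696 MPa = 2.696e+09 Pa.
In SI base units, W = 406.0 N, H = 2.696e+09 Pa, K = 2.416e-05.
By Archard's law, V = K·W·L/H = 2.416e-05 · 406.0 · 20.53 / 2.696e+09 = 7.469e-11 m³.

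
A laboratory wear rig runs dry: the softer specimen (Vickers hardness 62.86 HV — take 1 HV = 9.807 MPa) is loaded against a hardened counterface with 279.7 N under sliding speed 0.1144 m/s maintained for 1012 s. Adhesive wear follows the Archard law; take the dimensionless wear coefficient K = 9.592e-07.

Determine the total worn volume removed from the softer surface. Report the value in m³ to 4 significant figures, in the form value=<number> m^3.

value=5.038e-11 m^3

Shown intermediates are rounded; all arithmetic keeps full float precision; a single final rounding, at four significant digits.
Convert: Sliding distance L = v·t = 0.1144 m/s × 1012 s = 115.8 m.
Convert: Hardness H = 62.86 HV × 9.807 MPa/HV = 616.5 MPa = 6.165e+08 Pa.
Collected in SI base units: W = 279.7 N, H = 6.165e+08 Pa, K = 9.592e-07.
Wear volume V = K·W·L/H = 9.592e-07 · 279.7 · 115.8 / 6.165e+08 = 5.038e-11 m³.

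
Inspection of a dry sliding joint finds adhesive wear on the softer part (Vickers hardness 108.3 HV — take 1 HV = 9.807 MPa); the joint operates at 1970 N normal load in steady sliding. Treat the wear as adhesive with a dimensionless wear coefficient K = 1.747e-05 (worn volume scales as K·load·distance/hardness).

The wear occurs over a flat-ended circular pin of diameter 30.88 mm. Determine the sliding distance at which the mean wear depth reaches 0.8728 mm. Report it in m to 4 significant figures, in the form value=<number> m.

The intermediates appear rounded. The computation carries full precision — a single final rounding to four significant digits.
Hardness H = 108.3 HV × 9.807 MPa/HV = 1062 MPa = 1.062e+09 Pa.
Pin diameter d = 30.88 mm = 0.03088 m. Contact area A = π·d²/4 = π·(0.03088 m)²/4 = 7.489e-04 m².
Depth limit h_lim = 0.8728 mm = 8.728e-04 m.
In SI base units, W = 1970 N, H = 1.062e+09 Pa, K = 1.747e-05.
Allowed volume V_lim = h_lim·A = 8.728e-04 · 7.489e-04 = 6.537e-07 m³.
Sliding life L = V_lim·H/(K·W) = 6.537e-07 · 1.062e+09 / (1.747e-05 · 1970) = 2.017e+04 m.

value=2.017e+04 m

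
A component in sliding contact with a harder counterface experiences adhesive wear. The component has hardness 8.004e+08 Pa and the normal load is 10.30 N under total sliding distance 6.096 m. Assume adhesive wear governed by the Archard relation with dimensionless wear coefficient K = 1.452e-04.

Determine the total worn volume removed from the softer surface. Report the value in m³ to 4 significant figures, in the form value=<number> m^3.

All arithmetic runs at exact precision — the intermediates are displayed rounded, and one final rounding to 4 significant digits.
Collected in SI base units: W = 10.30 N, H = 8.004e+08 Pa, K = 1.452e-04.
Volume removed: V = K·W·L/H = 1.452e-04 · 10.30 · 6.096 / 8.004e+08 = 1.139e-11 m³.

value=1.139e-11 m^3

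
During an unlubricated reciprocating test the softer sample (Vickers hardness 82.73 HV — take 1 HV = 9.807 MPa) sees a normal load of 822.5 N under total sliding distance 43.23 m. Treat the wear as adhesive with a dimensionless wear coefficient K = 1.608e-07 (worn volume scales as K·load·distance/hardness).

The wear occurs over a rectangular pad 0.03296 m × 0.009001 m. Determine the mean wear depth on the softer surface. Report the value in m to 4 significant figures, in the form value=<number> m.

value=2.375e-08 m

Quoted intermediates are rounded — every step runs at exact precision, and a single final rounding, at four significant digits.
Convert: Hardness H = 82.73 HV × 9.807 MPa/HV = 811.3 MPa = 8.113e+08 Pa.
Convert: Contact area A = 0.03296 m × 0.009001 m = 2.967e-04 m².
Restated in SI base units: W = 822.5 N, H = 8.113e+08 Pa, K = 1.608e-07.
Apply Archard: V = K·W·L/H = 1.608e-07 · 822.5 · 43.23 / 8.113e+08 = 7.047e-12 m³.
Average depth h = V/A = 7.047e-12 / 2.967e-04 = 2.375e-08 m.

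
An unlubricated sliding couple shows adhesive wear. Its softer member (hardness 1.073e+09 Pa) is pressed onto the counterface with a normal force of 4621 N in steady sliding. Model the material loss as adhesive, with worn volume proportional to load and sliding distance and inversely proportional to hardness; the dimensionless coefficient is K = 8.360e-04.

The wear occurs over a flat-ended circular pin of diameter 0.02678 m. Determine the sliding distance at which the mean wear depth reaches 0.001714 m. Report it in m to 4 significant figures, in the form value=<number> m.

All working math runs at exact precision, and the intermediates are printed rounded — rounded just once, at 4 significant digits.
Convert: Contact area A = π·d²/4 = π·(0.02678 m)²/4 = 5.633e-04 m².
Collected in SI base units: W = 4621 N, H = 1.073e+09 Pa, K = 8.360e-04.
Wearable volume V_lim = h_lim·A = 0.001714 · 5.633e-04 = 9.654e-07 m³.
So the life L = V_lim·H/(K·W) = 9.654e-07 · 1.073e+09 / (8.360e-04 · 4621) = 268.2 m.

value=268.2 m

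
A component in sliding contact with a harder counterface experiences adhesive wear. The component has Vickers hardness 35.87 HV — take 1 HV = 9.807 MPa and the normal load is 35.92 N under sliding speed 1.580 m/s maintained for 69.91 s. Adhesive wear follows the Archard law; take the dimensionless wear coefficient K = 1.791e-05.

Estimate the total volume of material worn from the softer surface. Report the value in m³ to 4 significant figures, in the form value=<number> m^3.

All working math maintains full precision; intermediates appear rounded — a single final rounding, at four significant figures.
Convert: The distance L = v·t = 1.580 m/s × 69.91 s = 110.5 m.
Convert: Hardness H = 35.87 HV × 9.807 MPa/HV = 351.8 MPa = 3.518e+08 Pa.
As SI base values: W = 35.92 N, H = 3.518e+08 Pa, K = 1.791e-05.
Worn volume V = K·W·L/H = 1.791e-05 · 35.92 · 110.5 / 3.518e+08 = 2.020e-10 m³.

value=2.020e-10 m^3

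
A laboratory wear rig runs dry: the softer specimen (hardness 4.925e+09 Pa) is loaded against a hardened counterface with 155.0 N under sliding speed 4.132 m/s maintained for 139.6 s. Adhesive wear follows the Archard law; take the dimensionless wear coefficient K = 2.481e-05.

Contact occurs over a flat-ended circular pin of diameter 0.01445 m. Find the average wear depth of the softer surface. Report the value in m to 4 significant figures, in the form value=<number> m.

Intermediates are shown rounded — every step runs at exact precision; one last rounding to four significant digits.
Convert: Distance L = v·t = 4.132 m/s × 139.6 s = 576.8 m.
Convert: Contact area A = π·d²/4 = π·(0.01445 m)²/4 = 1.640e-04 m².
Expressed in SI base units: W = 155.0 N, H = 4.925e+09 Pa, K = 2.481e-05.
Volume removed: V = K·W·L/H = 2.481e-05 · 155.0 · 576.8 / 4.925e+09 = 4.504e-10 m³.
Depth h = V/A = 4.504e-10 / 1.640e-04 = 2.746e-06 m.

value=2.746e-06 m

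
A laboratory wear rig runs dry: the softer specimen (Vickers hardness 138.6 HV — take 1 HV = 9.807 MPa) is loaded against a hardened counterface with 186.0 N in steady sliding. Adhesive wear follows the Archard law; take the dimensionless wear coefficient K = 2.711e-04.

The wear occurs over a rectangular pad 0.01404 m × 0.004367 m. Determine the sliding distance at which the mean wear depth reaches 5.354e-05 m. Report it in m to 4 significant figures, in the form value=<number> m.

value=88.49 m

The intermediates are printed rounded; each operation keeps exact precision. Rounded just once to 4 significant digits.
Convert: Hardness H = 138.6 HV × 9.807 MPa/HV = 1359 MPa = 1.359e+09 Pa.
Convert: Contact area A = 0.01404 m × 0.004367 m = 6.131e-05 m².
Working in SI base units: W = 186.0 N, H = 1.359e+09 Pa, K = 2.711e-04.
Permissible volume V_lim = h_lim·A = 5.354e-05 · 6.131e-05 = 3.283e-09 m³.
Sliding life L = V_lim·H/(K·W) = 3.283e-09 · 1.359e+09 / (2.711e-04 · 186.0) = 88.49 m.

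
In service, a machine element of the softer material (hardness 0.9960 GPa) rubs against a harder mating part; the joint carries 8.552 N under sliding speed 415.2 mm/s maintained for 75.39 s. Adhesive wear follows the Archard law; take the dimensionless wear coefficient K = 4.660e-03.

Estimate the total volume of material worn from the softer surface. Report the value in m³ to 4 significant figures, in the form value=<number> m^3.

value=1.252e-09 m^3

Intermediate values are shown rounded; the algebra maintains full float precision; rounded once at the end: four significant figures.
Convert: Sliding speed v = 415.2 mm/s = 0.4152 m/s. Total distance L = v·t = 0.4152 m/s × 75.39 s = 31.30 m.
Convert: Hardness H = 0.9960 GPa = 9.960e+08 Pa.
In SI base units: W = 8.552 N, H = 9.960e+08 Pa, K = 4.660e-03.
Worn volume V = K·W·L/H = 4.660e-03 · 8.552 · 31.30 / 9.960e+08 = 1.252e-09 m³.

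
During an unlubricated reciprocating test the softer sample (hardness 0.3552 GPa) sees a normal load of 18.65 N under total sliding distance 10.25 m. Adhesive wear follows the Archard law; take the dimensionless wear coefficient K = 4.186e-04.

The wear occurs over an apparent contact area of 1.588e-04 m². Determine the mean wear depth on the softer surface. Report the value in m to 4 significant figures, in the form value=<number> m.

Intermediates are shown rounded; all arithmetic keeps exact precision, and rounded once at the end to 4 significant digits.
Convert: Hardness H = 0.3552 GPa = 3.552e+08 Pa.
Collected in SI base units: W = 18.65 N, H = 3.552e+08 Pa, K = 4.186e-04.
Archard relation: V = K·W·L/H = 4.186e-04 · 18.65 · 10.25 / 3.552e+08 = 2.253e-10 m³.
Depth of wear h = V/A = 2.253e-10 / 1.588e-04 = 1.419e-06 m.

value=1.419e-06 m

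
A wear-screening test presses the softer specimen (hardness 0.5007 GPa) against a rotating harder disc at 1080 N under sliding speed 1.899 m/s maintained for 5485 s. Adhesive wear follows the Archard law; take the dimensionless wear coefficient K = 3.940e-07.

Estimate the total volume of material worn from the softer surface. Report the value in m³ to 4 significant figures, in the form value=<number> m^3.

value=8.852e-09 m^3

All arithmetic carries full float precision, and displayed values are rounded; one last rounding: four significant digits.
Convert: The distance L = v·t = 1.899 m/s × 5485 s = 1.042e+04 m.
Convert: Hardness H = 0.5007 GPa = 5.007e+08 Pa.
Restated in SI base units: W = 1080 N, H = 5.007e+08 Pa, K = 3.940e-07.
Apply Archard: V = K·W·L/H = 3.940e-07 · 1080 · 1.042e+04 / 5.007e+08 = 8.852e-09 m³.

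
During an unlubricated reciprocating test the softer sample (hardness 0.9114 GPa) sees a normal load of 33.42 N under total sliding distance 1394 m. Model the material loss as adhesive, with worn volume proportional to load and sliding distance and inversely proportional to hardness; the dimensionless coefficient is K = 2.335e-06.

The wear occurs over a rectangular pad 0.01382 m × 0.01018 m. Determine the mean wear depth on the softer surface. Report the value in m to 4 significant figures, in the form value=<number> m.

Shown intermediates are rounded. All working math holds exact precision; a lone final rounding: four significant digits.
Hardness H = 0.9114 GPa = 9.114e+08 Pa.
Contact area A = 0.01382 m × 0.01018 m = 1.407e-04 m².
SI base units throughout: W = 33.42 N, H = 9.114e+08 Pa, K = 2.335e-06.
The Archard volume V = K·W·L/H = 2.335e-06 · 33.42 · 1394 / 9.114e+08 = 1.194e-10 m³.
Depth h = V/A = 1.194e-10 / 1.407e-04 = 8.484e-07 m.

value=8.484e-07 m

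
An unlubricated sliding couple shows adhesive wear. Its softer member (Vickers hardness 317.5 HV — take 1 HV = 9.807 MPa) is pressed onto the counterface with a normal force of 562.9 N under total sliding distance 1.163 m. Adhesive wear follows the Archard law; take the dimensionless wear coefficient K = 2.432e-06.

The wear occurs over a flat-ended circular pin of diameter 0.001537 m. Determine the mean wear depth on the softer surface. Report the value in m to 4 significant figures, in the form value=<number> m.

value=2.756e-07 m

The algebra holds exact precision; shown intermediates are rounded, and rounded once at the end to 4 significant figures.
Convert: Hardness H = 317.5 HV × 9.807 MPa/HV = 3114 MPa = 3.114e+09 Pa.
Convert: Contact area A = π·d²/4 = π·(0.001537 m)²/4 = 1.855e-06 m².
Collected in SI base units: W = 562.9 N, H = 3.114e+09 Pa, K = 2.432e-06.
The Archard volume V = K·W·L/H = 2.432e-06 · 562.9 · 1.163 / 3.114e+09 = 5.113e-13 m³.
Wear depth h = V/A = 5.113e-13 / 1.855e-06 = 2.756e-07 m.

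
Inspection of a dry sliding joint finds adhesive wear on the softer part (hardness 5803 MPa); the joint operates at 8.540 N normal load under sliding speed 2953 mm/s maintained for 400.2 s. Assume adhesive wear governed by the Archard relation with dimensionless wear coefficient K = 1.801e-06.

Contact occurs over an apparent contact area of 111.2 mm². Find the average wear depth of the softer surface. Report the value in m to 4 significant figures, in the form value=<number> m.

All arithmetic holds full precision, and the intermediates are printed rounded. Rounded just once: four significant figures.
Convert: Sliding speed v = 2953 mm/s = 2.953 m/s. Distance L = v·t = 2.953 m/s × 400.2 s = 1182 m.
Convert: Hardness H = 5803 MPa = 5.803e+09 Pa.
Convert: Contact area A = 111.2 mm² = 1.112e-04 m².
In SI base units, W = 8.540 N, H = 5.803e+09 Pa, K = 1.801e-06.
Worn volume V = K·W·L/H = 1.801e-06 · 8.540 · 1182 / 5.803e+09 = 3.132e-12 m³.
Mean depth h = V/A = 3.132e-12 / 1.112e-04 = 2.817e-08 m.

value=2.817e-08 m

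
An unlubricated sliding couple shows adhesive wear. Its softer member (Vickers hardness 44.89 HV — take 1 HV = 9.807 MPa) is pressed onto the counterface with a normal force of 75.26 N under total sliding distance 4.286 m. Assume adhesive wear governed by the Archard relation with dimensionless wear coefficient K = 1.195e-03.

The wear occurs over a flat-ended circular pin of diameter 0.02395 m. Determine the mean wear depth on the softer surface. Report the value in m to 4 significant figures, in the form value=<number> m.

value=1.944e-06 m

Intermediates appear rounded, and the algebra carries full float precision — rounded once at the end to 4 significant digits.
Convert: Hardness H = 44.89 HV × 9.807 MPa/HV = 440.2 MPa = 4.402e+08 Pa.
Convert: Contact area A = π·d²/4 = π·(0.02395 m)²/4 = 4.505e-04 m².
Working in SI base units: W = 75.26 N, H = 4.402e+08 Pa, K = 1.195e-03.
Archard relation: V = K·W·L/H = 1.195e-03 · 75.26 · 4.286 / 4.402e+08 = 8.756e-10 m³.
Depth h = V/A = 8.756e-10 / 4.505e-04 = 1.944e-06 m.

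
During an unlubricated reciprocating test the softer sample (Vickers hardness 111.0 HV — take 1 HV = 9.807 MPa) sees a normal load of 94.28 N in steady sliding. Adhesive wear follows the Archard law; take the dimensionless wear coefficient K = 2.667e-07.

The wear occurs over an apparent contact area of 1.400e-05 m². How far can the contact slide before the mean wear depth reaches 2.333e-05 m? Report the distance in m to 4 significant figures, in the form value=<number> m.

value=1.414e+04 m

The intermediates are displayed rounded — the algebra maintains full precision, and one last rounding to four significant digits.
Convert: Hardness H = 111.0 HV × 9.807 MPa/HV = 1089 MPa = 1.089e+09 Pa.
SI base units throughout: W = 94.28 N, H = 1.089e+09 Pa, K = 2.667e-07.
At the depth limit, V_lim = h_lim·A = 2.333e-05 · 1.400e-05 = 3.266e-10 m³.
Sliding life L = V_lim·H/(K·W) = 3.266e-10 · 1.089e+09 / (2.667e-07 · 94.28) = 1.414e+04 m.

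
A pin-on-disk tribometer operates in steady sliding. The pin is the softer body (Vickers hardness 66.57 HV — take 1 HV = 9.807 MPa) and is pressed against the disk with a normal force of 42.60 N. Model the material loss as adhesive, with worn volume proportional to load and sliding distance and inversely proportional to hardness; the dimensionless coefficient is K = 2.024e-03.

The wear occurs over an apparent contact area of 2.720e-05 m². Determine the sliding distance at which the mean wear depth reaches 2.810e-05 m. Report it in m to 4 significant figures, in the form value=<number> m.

All working math maintains full float precision — intermediates appear rounded — one final rounding to four significant digits.
Hardness H = 66.57 HV × 9.807 MPa/HV = 652.9 MPa = 6.529e+08 Pa.
Working in SI base units: W = 42.60 N, H = 6.529e+08 Pa, K = 2.024e-03.
Volume at the limit: V_lim = h_lim·A = 2.810e-05 · 2.720e-05 = 7.643e-10 m³.
Thus life L = V_lim·H/(K·W) = 7.643e-10 · 6.529e+08 / (2.024e-03 · 42.60) = 5.787 m.

value=5.787 m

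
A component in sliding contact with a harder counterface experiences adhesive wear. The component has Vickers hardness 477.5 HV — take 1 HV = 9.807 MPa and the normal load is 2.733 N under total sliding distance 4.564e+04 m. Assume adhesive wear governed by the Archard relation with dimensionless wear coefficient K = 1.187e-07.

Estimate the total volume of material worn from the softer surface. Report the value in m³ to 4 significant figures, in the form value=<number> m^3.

The intermediates are displayed rounded, and each operation keeps full float precision. Rounded once at the end, at four significant digits.
Hardness H = 477.5 HV × 9.807 MPa/HV = 4683 MPa = 4.683e+09 Pa.
Working in SI base units: W = 2.733 N, H = 4.683e+09 Pa, K = 1.187e-07.
Wear volume V = K·W·L/H = 1.187e-07 · 2.733 · 4.564e+04 / 4.683e+09 = 3.162e-12 m³.

value=3.162e-12 m^3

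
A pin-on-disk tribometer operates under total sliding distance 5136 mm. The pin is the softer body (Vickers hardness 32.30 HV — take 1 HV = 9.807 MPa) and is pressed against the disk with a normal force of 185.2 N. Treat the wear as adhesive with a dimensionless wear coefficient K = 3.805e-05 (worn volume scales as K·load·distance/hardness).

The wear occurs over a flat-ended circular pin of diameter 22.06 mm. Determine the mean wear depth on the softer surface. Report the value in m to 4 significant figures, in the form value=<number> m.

value=2.989e-07 m

Displayed values are rounded — the computation carries full precision. Rounded once at the end: 4 significant figures.
Distance covered L = 5136 mm = 5.136 m.
Hardness H = 32.30 HV × 9.807 MPa/HV = 316.8 MPa = 3.168e+08 Pa.
Pin diameter d = 22.06 mm = 0.02206 m. Contact area A = π·d²/4 = π·(0.02206 m)²/4 = 3.822e-04 m².
Expressed in SI base units: W = 185.2 N, H = 3.168e+08 Pa, K = 3.805e-05.
Worn volume V = K·W·L/H = 3.805e-05 · 185.2 · 5.136 / 3.168e+08 = 1.143e-10 m³.
Mean wear depth h = V/A = 1.143e-10 / 3.822e-04 = 2.989e-07 m.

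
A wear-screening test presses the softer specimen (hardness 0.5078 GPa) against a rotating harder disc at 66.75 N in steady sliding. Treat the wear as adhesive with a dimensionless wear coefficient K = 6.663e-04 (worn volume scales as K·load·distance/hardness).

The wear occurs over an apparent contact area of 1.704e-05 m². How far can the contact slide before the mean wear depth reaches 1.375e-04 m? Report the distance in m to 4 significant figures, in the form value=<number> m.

Intermediate values appear rounded. Each operation holds exact precision; one final rounding to four significant digits.
Hardness H = 0.5078 GPa = 5.078e+08 Pa.
In SI base units: W = 66.75 N, H = 5.078e+08 Pa, K = 6.663e-04.
Allowed volume V_lim = h_lim·A = 1.375e-04 · 1.704e-05 = 2.343e-09 m³.
So the life L = V_lim·H/(K·W) = 2.343e-09 · 5.078e+08 / (6.663e-04 · 66.75) = 26.75 m.

value=26.75 m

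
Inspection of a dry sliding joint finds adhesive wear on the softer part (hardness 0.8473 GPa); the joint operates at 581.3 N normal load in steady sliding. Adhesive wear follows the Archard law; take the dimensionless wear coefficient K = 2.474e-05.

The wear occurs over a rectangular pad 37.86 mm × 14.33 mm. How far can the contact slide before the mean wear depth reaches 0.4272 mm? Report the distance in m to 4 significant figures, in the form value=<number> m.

Intermediate values appear rounded, and the algebra carries full precision; a single final rounding to four significant figures.
Convert: Hardness H = 0.8473 GPa = 8.473e+08 Pa.
Convert: Pad sides 37.86 mm × 14.33 mm = 0.03786 m × 0.01433 m. Contact area A = 0.03786 m × 0.01433 m = 5.425e-04 m².
Convert: Depth limit h_lim = 0.4272 mm = 4.272e-04 m.
SI base units throughout: W = 581.3 N, H = 8.473e+08 Pa, K = 2.474e-05.
At the depth limit, V_lim = h_lim·A = 4.272e-04 · 5.425e-04 = 2.318e-07 m³.
Life L = V_lim·H/(K·W) = 2.318e-07 · 8.473e+08 / (2.474e-05 · 581.3) = 1.366e+04 m.

value=1.366e+04 m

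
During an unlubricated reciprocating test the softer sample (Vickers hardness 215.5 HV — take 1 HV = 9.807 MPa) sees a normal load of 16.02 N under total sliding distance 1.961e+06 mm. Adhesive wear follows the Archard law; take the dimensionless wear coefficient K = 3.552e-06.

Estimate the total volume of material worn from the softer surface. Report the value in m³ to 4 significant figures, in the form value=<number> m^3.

Displayed values are rounded — all working math maintains full float precision — a single final rounding: 4 significant digits.
Distance L = 1.961e+06 mm = 1961 m.
Hardness H = 215.5 HV × 9.807 MPa/HV = 2113 MPa = 2.113e+09 Pa.
In SI base units, W = 16.02 N, H = 2.113e+09 Pa, K = 3.552e-06.
Volume removed: V = K·W·L/H = 3.552e-06 · 16.02 · 1961 / 2.113e+09 = 5.280e-11 m³.

value=5.280e-11 m^3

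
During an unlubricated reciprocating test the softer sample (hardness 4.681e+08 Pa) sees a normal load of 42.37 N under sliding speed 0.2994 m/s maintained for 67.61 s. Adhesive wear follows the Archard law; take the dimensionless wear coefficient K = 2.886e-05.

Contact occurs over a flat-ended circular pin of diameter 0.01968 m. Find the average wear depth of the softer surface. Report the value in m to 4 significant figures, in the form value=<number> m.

value=1.738e-07 m

Every step holds exact precision, and the intermediates appear rounded. Rounded just once to four significant figures.
Distance L = v·t = 0.2994 m/s × 67.61 s = 20.24 m.
Contact area A = π·d²/4 = π·(0.01968 m)²/4 = 3.042e-04 m².
In SI base units: W = 42.37 N, H = 4.681e+08 Pa, K = 2.886e-05.
Volume removed: V = K·W·L/H = 2.886e-05 · 42.37 · 20.24 / 4.681e+08 = 5.288e-11 m³.
Depth of wear h = V/A = 5.288e-11 / 3.042e-04 = 1.738e-07 m.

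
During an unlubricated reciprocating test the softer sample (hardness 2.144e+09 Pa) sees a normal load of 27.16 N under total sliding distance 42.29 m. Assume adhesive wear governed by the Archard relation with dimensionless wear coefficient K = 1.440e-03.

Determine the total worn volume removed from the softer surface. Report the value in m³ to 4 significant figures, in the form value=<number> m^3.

The algebra keeps exact precision, and intermediate values are printed rounded; one final rounding to 4 significant digits.
In SI base units, W = 27.16 N, H = 2.144e+09 Pa, K = 1.440e-03.
Worn volume V = K·W·L/H = 1.440e-03 · 27.16 · 42.29 / 2.144e+09 = 7.714e-10 m³.

value=7.714e-10 m^3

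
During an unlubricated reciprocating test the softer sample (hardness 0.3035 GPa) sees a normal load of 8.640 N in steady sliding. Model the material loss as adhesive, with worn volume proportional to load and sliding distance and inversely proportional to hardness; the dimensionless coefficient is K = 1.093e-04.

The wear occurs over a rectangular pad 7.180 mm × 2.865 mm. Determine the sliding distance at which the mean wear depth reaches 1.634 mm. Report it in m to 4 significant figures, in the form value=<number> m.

The intermediates are shown rounded — every step keeps full float precision; one final rounding, at four significant figures.
Hardness H = 0.3035 GPa = 3.035e+08 Pa.
Pad sides 7.180 mm × 2.865 mm = 0.007180 m × 0.002865 m. Contact area A = 0.007180 m × 0.002865 m = 2.057e-05 m².
Depth limit h_lim = 1.634 mm = 0.001634 m.
Restated in SI base units: W = 8.640 N, H = 3.035e+08 Pa, K = 1.093e-04.
Volume at the limit: V_lim = h_lim·A = 0.001634 · 2.057e-05 = 3.361e-08 m³.
So the life L = V_lim·H/(K·W) = 3.361e-08 · 3.035e+08 / (1.093e-04 · 8.640) = 1.080e+04 m.

value=1.080e+04 m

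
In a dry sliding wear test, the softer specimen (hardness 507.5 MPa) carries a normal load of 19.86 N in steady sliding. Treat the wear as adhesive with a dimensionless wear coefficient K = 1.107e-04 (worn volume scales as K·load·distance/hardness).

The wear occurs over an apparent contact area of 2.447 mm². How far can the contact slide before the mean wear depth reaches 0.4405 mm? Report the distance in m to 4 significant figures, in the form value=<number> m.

value=248.8 m

The computation carries full precision; intermediate values are printed rounded — one final rounding to 4 significant digits.
Hardness H = 507.5 MPa = 5.075e+08 Pa.
Contact area A = 2.447 mm² = 2.447e-06 m².
Depth limit h_lim = 0.4405 mm = 4.405e-04 m.
In SI base units: W = 19.86 N, H = 5.075e+08 Pa, K = 1.107e-04.
At the depth limit, V_lim = h_lim·A = 4.405e-04 · 2.447e-06 = 1.078e-09 m³.
Life L = V_lim·H/(K·W) = 1.078e-09 · 5.075e+08 / (1.107e-04 · 19.86) = 248.8 m.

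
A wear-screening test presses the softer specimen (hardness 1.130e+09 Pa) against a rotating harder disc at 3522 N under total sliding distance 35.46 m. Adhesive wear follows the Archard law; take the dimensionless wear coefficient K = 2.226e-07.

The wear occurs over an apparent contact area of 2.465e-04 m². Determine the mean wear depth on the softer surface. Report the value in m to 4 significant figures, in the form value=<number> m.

value=9.981e-08 m

Intermediate values are printed rounded; the algebra carries full precision. Rounded just once to four significant figures.
SI base units throughout: W = 3522 N, H = 1.130e+09 Pa, K = 2.226e-07.
By Archard's law, V = K·W·L/H = 2.226e-07 · 3522 · 35.46 / 1.130e+09 = 2.460e-11 m³.
Depth h = V/A = 2.460e-11 / 2.465e-04 = 9.981e-08 m.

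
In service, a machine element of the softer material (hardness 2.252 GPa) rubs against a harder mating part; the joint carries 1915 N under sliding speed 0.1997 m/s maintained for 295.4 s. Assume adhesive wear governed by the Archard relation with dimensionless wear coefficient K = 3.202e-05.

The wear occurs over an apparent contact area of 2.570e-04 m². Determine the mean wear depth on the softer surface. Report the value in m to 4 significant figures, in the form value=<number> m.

value=6.250e-06 m

Every step carries full precision — intermediate values are shown rounded, and rounded just once to 4 significant digits.
Path length L = v·t = 0.1997 m/s × 295.4 s = 58.99 m.
Hardness H = 2.252 GPa = 2.252e+09 Pa.
Restated in SI base units: W = 1915 N, H = 2.252e+09 Pa, K = 3.202e-05.
By Archard's law, V = K·W·L/H = 3.202e-05 · 1915 · 58.99 / 2.252e+09 = 1.606e-09 m³.
Depth of wear h = V/A = 1.606e-09 / 2.570e-04 = 6.250e-06 m.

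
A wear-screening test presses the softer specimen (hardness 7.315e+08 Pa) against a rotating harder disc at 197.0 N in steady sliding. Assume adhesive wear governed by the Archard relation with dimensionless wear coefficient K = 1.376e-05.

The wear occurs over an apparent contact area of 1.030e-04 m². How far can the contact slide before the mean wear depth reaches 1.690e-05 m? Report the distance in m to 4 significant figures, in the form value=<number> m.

Quoted intermediates are rounded; the computation holds full float precision — rounded once at the end: 4 significant digits.
SI base units throughout: W = 197.0 N, H = 7.315e+08 Pa, K = 1.376e-05.
Volume at the limit: V_lim = h_lim·A = 1.690e-05 · 1.030e-04 = 1.741e-09 m³.
Sliding life L = V_lim·H/(K·W) = 1.741e-09 · 7.315e+08 / (1.376e-05 · 197.0) = 469.7 m.

value=469.7 m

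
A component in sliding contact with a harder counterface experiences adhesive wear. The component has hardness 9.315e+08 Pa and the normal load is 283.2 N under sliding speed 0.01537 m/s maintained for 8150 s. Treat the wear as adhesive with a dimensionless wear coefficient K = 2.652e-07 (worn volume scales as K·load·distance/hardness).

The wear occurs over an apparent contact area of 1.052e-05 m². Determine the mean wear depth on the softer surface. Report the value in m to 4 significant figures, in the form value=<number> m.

Every step carries full float precision; printed values are rounded. Rounded once at the end: 4 significant digits.
Distance covered L = v·t = 0.01537 m/s × 8150 s = 125.3 m.
In SI base units: W = 283.2 N, H = 9.315e+08 Pa, K = 2.652e-07.
Archard volume V = K·W·L/H = 2.652e-07 · 283.2 · 125.3 / 9.315e+08 = 1.010e-11 m³.
Average depth h = V/A = 1.010e-11 / 1.052e-05 = 9.601e-07 m.

value=9.601e-07 m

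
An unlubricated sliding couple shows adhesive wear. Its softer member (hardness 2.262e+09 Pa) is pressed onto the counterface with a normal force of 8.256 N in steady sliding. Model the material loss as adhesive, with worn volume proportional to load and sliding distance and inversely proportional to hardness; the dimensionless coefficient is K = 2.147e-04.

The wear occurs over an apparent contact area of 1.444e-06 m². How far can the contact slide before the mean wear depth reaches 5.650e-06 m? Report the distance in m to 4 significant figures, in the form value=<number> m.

value=10.41 m

The algebra runs at exact precision. Intermediates are displayed rounded, and a single final rounding: four significant figures.
Expressed in SI base units: W = 8.256 N, H = 2.262e+09 Pa, K = 2.147e-04.
Permissible volume V_lim = h_lim·A = 5.650e-06 · 1.444e-06 = 8.159e-12 m³.
Inverting, life L = V_lim·H/(K·W) = 8.159e-12 · 2.262e+09 / (2.147e-04 · 8.256) = 10.41 m.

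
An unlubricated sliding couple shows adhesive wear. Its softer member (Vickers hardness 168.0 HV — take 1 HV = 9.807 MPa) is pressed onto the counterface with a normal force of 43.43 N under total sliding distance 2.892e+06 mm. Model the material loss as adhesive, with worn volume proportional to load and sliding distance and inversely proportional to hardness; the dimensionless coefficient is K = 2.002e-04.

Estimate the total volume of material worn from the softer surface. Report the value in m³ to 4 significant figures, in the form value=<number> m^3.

value=1.526e-08 m^3

All working math runs at full precision, and intermediates are shown rounded — one final rounding to 4 significant figures.
Convert: Sliding distance L = 2.892e+06 mm = 2892 m.
Convert: Hardness H = 168.0 HV × 9.807 MPa/HV = 1648 MPa = 1.648e+09 Pa.
In SI base units, W = 43.43 N, H = 1.648e+09 Pa, K = 2.002e-04.
Apply Archard: V = K·W·L/H = 2.002e-04 · 43.43 · 2892 / 1.648e+09 = 1.526e-08 m³.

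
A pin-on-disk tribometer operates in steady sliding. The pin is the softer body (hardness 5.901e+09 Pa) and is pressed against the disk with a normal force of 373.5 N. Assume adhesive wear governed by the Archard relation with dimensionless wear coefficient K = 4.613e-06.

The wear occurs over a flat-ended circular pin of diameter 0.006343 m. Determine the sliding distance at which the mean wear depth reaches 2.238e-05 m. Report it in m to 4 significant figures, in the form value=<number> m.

value=2422 m

All arithmetic carries full float precision; intermediates are displayed rounded; one last rounding, at four significant digits.
Convert: Contact area A = π·d²/4 = π·(0.006343 m)²/4 = 3.160e-05 m².
Restated in SI base units: W = 373.5 N, H = 5.901e+09 Pa, K = 4.613e-06.
At the depth limit, V_lim = h_lim·A = 2.238e-05 · 3.160e-05 = 7.072e-10 m³.
Inverting, life L = V_lim·H/(K·W) = 7.072e-10 · 5.901e+09 / (4.613e-06 · 373.5) = 2422 m.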